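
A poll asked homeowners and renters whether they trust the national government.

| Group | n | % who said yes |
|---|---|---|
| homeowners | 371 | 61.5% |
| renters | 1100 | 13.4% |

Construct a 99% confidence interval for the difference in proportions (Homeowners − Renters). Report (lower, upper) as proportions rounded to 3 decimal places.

Each SE is √(p̂(1−p̂)/n): √(0.6150·0.3850/371) = 0.02526 and √(0.1340·0.8660/1100) = 0.01027.
SE(p̂₁ − p̂₂) = √(SE₁² + SE₂²) = √(0.0006380676 + 0.0001054729) = 0.02727, since the two samples are independent.
At 99% confidence z* = 2.576; margin = 2.576 × 0.02727 = 0.07025.
The difference is 0.6150 − 0.1340 = 0.4810, so the interval is 0.4810 ± 0.07025 = (0.411, 0.551).

(0.411, 0.551)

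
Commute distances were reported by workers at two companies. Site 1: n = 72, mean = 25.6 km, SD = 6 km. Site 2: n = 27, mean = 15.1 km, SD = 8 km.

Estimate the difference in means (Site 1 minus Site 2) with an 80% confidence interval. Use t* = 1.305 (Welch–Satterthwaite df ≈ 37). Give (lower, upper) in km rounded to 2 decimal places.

Per-group SEs: s₁/√n₁ = 6/√72 = 0.7071, s₂/√n₂ = 8/√27 = 1.5396.
Unpooled SE of the difference: √(0.49999041 + 2.37036816) = 1.6942.
Margin of error = t* · SE = 1.305 × 1.6942 = 2.2109.
x̄₁ − x̄₂ = 25.6 − 15.1 = 10.5000.
CI: 10.5000 ± 2.2109 = (8.29, 12.71).

(8.29, 12.71)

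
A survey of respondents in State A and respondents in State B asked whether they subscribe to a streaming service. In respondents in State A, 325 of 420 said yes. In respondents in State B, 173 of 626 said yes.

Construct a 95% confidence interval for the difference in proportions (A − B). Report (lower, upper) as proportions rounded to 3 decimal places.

(0.444, 0.551)

First, p̂₁ = 325/420 = 0.7738; p̂₂ = 173/626 = 0.2764.
The two standard errors are √(0.7738×0.2262/420) = 0.02041 and √(0.2764×0.7236/626) = 0.01787.
Because the samples are independent, SE_diff = √(0.02041² + 0.01787²) = 0.02713.
Using z* = 1.960 for 95%, ME = 1.960 × 0.02713 = 0.05317.
p̂₁ − p̂₂ = 0.4974; interval 0.4974 ± 0.05317 gives (0.444, 0.551).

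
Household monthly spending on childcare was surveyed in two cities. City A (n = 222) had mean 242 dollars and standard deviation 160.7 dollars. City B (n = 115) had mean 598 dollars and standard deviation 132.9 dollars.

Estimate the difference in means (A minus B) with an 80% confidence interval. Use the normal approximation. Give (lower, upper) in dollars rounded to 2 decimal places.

Per-group SEs: s₁/√n₁ = 160.7/√222 = 10.7855, s₂/√n₂ = 132.9/√115 = 12.3930.
Unpooled SE of the difference: √(116.32701025 + 153.586449) = 16.4290.
Margin of error = z* · SE = 1.282 × 16.4290 = 21.0620.
x̄₁ − x̄₂ = 242 − 598 = -356.0000.
CI: -356.0000 ± 21.0620 = (-377.06, -334.94).

(-377.06, -334.94)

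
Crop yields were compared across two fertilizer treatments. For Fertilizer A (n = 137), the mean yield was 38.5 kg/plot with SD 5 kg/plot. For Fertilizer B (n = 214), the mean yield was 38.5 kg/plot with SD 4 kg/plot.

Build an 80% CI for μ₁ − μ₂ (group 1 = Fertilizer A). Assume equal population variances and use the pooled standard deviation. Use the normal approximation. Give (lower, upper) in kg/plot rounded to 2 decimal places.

s_p = √[((n₁−1)s₁² + (n₂−1)s₂²)/(n₁+n₂−2)] = √[(136·5² + 213·4²)/349] = 4.4167.
SE = 4.4167·√(1/137 + 1/214) = 0.4833.
With z* = 1.282, margin = 1.282 × 0.4833 = 0.6196.
x̄₁ − x̄₂ = 38.5 − 38.5 = 0.0000; interval 0.0000 ± 0.6196 = (-0.62, 0.62).

(-0.62, 0.62)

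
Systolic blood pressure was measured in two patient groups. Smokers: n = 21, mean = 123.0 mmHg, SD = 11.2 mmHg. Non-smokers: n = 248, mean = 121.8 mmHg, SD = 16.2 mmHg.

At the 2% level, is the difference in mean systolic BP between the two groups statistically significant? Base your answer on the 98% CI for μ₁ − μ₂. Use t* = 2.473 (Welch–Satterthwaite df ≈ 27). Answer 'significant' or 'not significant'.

not significant

Standard errors of each mean: 11.2/√21 = 2.4440 and 16.2/√248 = 1.0287.
SE(x̄₁ − x̄₂) = √(2.4440² + 1.0287²) = 2.6517 for independent samples with unequal variances.
With t* = 2.473, the margin is 2.473 × 2.6517 = 6.5577.
x̄₁ − x̄₂ = 123.0 − 121.8 = 1.2000; the interval is 1.2000 ± 6.5577 = (-5.3577, 7.7577).
The interval (-5.3577, 7.7577) contains 0, so the difference is not significant.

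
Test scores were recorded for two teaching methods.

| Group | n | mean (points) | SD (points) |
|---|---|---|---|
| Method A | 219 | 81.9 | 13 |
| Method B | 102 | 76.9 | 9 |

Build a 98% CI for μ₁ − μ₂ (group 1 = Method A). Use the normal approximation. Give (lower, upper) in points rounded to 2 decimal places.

(2.09, 7.91)

Standard errors of each mean: 13/√219 = 0.8785 and 9/√102 = 0.8911.
SE(x̄₁ − x̄₂) = √(0.8785² + 0.8911²) = 1.2513 for independent samples with unequal variances.
With z* = 2.326, the margin is 2.326 × 1.2513 = 2.9105.
x̄₁ − x̄₂ = 81.9 − 76.9 = 5.0000; the interval is 5.0000 ± 2.9105 = (2.09, 7.91).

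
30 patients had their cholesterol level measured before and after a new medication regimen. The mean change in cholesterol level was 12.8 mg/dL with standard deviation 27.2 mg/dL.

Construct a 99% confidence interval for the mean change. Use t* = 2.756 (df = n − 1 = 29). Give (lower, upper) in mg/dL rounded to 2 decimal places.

(-0.89, 26.49)

Paired design: SE = s_d/√n = 27.2/√30 = 4.9660.
t* = 2.756; margin of error = 2.756 × 4.9660 = 13.6863.
12.8 ± 13.6863 → (-0.89, 26.49).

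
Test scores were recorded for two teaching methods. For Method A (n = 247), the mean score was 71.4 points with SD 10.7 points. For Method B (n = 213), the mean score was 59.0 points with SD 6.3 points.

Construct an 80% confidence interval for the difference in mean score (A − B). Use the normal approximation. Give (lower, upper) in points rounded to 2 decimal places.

Per-group SEs: s₁/√n₁ = 10.7/√247 = 0.6808, s₂/√n₂ = 6.3/√213 = 0.4317.
Unpooled SE of the difference: √(0.46348864 + 0.18636489) = 0.8061.
Margin of error = z* · SE = 1.282 × 0.8061 = 1.0334.
x̄₁ − x̄₂ = 71.4 − 59.0 = 12.4000.
CI: 12.4000 ± 1.0334 = (11.37, 13.43).

(11.37, 13.43)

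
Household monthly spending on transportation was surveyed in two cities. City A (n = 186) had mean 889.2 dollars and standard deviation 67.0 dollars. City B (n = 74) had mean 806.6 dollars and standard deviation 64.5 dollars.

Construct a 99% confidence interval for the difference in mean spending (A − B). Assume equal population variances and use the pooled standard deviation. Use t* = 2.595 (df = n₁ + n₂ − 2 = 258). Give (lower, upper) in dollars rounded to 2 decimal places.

s_p = √[((n₁−1)s₁² + (n₂−1)s₂²)/(n₁+n₂−2)] = √[(185·67.0² + 73·64.5²)/258] = 66.3022.
SE = 66.3022·√(1/186 + 1/74) = 9.1126.
With t* = 2.595, margin = 2.595 × 9.1126 = 23.6472.
x̄₁ − x̄₂ = 889.2 − 806.6 = 82.6000; interval 82.6000 ± 23.6472 = (58.95, 106.25).

(58.95, 106.25)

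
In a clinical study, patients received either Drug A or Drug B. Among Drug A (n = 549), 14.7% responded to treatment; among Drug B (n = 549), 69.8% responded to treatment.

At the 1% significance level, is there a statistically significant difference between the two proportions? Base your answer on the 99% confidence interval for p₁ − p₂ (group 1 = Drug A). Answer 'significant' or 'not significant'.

The two standard errors are √(0.1470×0.8530/549) = 0.01511 and √(0.6980×0.3020/549) = 0.01959.
Because the samples are independent, SE_diff = √(0.01511² + 0.01959²) = 0.02474.
Using z* = 2.576 for 99%, ME = 2.576 × 0.02474 = 0.06373.
p̂₁ − p̂₂ = -0.5510; interval -0.5510 ± 0.06373 gives (-0.61473, -0.48727).
The interval (-0.61473, -0.48727) does not contain 0, so the difference is significant.

significant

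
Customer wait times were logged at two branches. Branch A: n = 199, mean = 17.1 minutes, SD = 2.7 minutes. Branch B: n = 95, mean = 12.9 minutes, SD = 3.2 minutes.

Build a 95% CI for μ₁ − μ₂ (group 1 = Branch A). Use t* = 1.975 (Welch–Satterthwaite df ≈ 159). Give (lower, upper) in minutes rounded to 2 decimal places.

(3.45, 4.95)

SE₁ = s₁/√n₁ = 2.7/√199 = 0.1914; SE₂ = 3.2/√95 = 0.3283.
Independent samples, unequal variances: SE_diff = √(SE₁² + SE₂²) = √(0.03663396 + 0.10778089) = 0.3800.
t* = 1.975, so margin of error = 1.975 × 0.3800 = 0.7505.
Difference in means = 17.1 − 12.9 = 4.2000.
4.2000 ± 0.7505 → (3.45, 4.95).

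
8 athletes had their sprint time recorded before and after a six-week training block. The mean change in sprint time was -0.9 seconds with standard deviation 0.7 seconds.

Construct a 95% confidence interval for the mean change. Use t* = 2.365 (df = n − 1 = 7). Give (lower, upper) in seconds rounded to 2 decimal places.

(-1.49, -0.31)

This is a matched-pairs design, so SE = s_d/√n = 0.7/√8 = 0.2475.
Margin = 2.365 × 0.2475 = 0.5853; the interval is -0.9 ± 0.5853 = (-1.49, -0.31).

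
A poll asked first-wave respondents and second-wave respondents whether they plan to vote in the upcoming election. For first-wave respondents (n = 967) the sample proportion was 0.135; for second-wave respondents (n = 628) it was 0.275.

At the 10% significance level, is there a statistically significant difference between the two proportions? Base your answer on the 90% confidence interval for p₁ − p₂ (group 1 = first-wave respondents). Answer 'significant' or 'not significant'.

The two standard errors are √(0.1350×0.8650/967) = 0.01099 and √(0.2750×0.7250/628) = 0.01782.
Because the samples are independent, SE_diff = √(0.01099² + 0.01782²) = 0.02094.
Using z* = 1.645 for 90%, ME = 1.645 × 0.02094 = 0.03445.
p̂₁ − p̂₂ = -0.1400; interval -0.1400 ± 0.03445 gives (-0.17445, -0.10555).
The interval (-0.17445, -0.10555) does not contain 0, so the difference is significant.

significant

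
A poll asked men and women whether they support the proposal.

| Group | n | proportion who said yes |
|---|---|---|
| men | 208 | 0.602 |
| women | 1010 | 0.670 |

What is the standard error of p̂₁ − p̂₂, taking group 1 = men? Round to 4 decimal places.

The two standard errors are √(0.6020×0.3980/208) = 0.03394 and √(0.6700×0.3300/1010) = 0.01480.
Because the samples are independent, SE_diff = √(0.03394² + 0.01480²) = 0.03703.

0.0370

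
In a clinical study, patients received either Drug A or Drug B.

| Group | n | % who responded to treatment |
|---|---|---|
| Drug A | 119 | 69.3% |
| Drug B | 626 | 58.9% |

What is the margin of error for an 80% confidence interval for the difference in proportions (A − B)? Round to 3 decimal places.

0.060

Each SE is √(p̂(1−p̂)/n): √(0.6930·0.3070/119) = 0.04228 and √(0.5890·0.4110/626) = 0.01966.
SE(p̂₁ − p̂₂) = √(SE₁² + SE₂²) = √(0.0017875984 + 0.0003865156) = 0.04663, since the two samples are independent.
At 80% confidence z* = 1.282; margin = 1.282 × 0.04663 = 0.05978.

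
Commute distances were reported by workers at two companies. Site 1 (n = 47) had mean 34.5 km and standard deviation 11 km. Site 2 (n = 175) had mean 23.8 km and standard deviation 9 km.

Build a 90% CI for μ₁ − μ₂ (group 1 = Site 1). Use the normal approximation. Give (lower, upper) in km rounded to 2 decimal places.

(7.83, 13.57)

SE₁ = s₁/√n₁ = 11/√47 = 1.6045; SE₂ = 9/√175 = 0.6803.
Independent samples, unequal variances: SE_diff = √(SE₁² + SE₂²) = √(2.57442025 + 0.46280809) = 1.7428.
z* = 1.645, so margin of error = 1.645 × 1.7428 = 2.8669.
Difference in means = 34.5 − 23.8 = 10.7000.
10.7000 ± 2.8669 → (7.83, 13.57).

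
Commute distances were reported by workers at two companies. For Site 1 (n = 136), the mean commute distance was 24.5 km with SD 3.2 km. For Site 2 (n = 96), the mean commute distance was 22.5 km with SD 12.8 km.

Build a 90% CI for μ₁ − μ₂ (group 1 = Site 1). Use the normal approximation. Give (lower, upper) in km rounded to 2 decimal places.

(-0.20, 4.20)

Standard errors of each mean: 3.2/√136 = 0.2744 and 12.8/√96 = 1.3064.
SE(x̄₁ − x̄₂) = √(0.2744² + 1.3064²) = 1.3349 for independent samples with unequal variances.
With z* = 1.645, the margin is 1.645 × 1.3349 = 2.1959.
x̄₁ − x̄₂ = 24.5 − 22.5 = 2.0000; the interval is 2.0000 ± 2.1959 = (-0.20, 4.20).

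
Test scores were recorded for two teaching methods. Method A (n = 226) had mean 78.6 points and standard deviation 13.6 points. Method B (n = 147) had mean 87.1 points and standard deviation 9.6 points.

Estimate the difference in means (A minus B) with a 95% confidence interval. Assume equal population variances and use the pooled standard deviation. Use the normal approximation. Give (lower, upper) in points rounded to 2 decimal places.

(-11.03, -5.97)

s_p = √[((n₁−1)s₁² + (n₂−1)s₂²)/(n₁+n₂−2)] = √[(225·13.6² + 146·9.6²)/371] = 12.1836.
SE = 12.1836·√(1/226 + 1/147) = 1.2910.
With z* = 1.960, margin = 1.960 × 1.2910 = 2.5304.
x̄₁ − x̄₂ = 78.6 − 87.1 = -8.5000; interval -8.5000 ± 2.5304 = (-11.03, -5.97).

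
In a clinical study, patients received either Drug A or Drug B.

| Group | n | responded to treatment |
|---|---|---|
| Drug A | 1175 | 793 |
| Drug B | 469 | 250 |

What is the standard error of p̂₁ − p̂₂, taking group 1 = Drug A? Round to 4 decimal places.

0.0268

Sample proportions: 793/1175 = 0.6749, 250/469 = 0.5330.
Each SE is √(p̂(1−p̂)/n): √(0.6749·0.3251/1175) = 0.01366 and √(0.5330·0.4670/469) = 0.02304.
SE(p̂₁ − p̂₂) = √(SE₁² + SE₂²) = √(0.0001865956 + 0.0005308416) = 0.02679, since the two samples are independent.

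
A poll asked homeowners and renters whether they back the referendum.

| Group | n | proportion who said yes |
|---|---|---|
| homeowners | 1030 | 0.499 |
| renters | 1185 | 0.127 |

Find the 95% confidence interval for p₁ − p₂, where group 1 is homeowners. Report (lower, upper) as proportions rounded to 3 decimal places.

(0.336, 0.408)

The two standard errors are √(0.4990×0.5010/1030) = 0.01558 and √(0.1270×0.8730/1185) = 0.00967.
Because the samples are independent, SE_diff = √(0.01558² + 0.00967²) = 0.01834.
Using z* = 1.960 for 95%, ME = 1.960 × 0.01834 = 0.03595.
p̂₁ − p̂₂ = 0.3720; interval 0.3720 ± 0.03595 gives (0.336, 0.408).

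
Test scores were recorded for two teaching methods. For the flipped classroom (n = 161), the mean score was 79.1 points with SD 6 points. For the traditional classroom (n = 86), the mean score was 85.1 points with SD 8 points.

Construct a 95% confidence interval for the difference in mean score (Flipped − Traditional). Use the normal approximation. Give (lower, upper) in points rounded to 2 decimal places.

Standard errors of each mean: 6/√161 = 0.4729 and 8/√86 = 0.8627.
SE(x̄₁ − x̄₂) = √(0.4729² + 0.8627²) = 0.9838 for independent samples with unequal variances.
With z* = 1.960, the margin is 1.960 × 0.9838 = 1.9282.
x̄₁ − x̄₂ = 79.1 − 85.1 = -6.0000; the interval is -6.0000 ± 1.9282 = (-7.93, -4.07).

(-7.93, -4.07)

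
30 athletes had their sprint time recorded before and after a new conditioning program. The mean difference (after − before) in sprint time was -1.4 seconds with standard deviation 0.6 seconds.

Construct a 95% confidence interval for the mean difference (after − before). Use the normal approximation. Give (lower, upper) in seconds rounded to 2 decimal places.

This is a matched-pairs design, so SE = s_d/√n = 0.6/√30 = 0.1095.
Margin = 1.960 × 0.1095 = 0.2146; the interval is -1.4 ± 0.2146 = (-1.61, -1.19).

(-1.61, -1.19)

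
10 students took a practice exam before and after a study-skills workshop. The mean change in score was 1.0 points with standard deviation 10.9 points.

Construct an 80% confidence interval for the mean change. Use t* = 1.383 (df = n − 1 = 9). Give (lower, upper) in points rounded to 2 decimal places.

Paired design: SE = s_d/√n = 10.9/√10 = 3.4469.
t* = 1.383; margin of error = 1.383 × 3.4469 = 4.7671.
1.0 ± 4.7671 → (-3.77, 5.77).

(-3.77, 5.77)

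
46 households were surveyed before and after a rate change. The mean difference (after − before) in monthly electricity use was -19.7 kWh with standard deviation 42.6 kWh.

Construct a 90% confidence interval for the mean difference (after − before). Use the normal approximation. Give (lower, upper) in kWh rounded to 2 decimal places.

(-30.03, -9.37)

Paired design: SE = s_d/√n = 42.6/√46 = 6.2810.
z* = 1.645; margin of error = 1.645 × 6.2810 = 10.3322.
-19.7 ± 10.3322 → (-30.03, -9.37).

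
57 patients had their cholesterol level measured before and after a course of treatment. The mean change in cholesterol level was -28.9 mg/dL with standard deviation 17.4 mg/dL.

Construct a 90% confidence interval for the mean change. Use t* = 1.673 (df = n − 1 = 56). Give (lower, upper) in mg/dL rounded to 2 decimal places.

This is a matched-pairs design, so SE = s_d/√n = 17.4/√57 = 2.3047.
Margin = 1.673 × 2.3047 = 3.8558; the interval is -28.9 ± 3.8558 = (-32.76, -25.04).

(-32.76, -25.04)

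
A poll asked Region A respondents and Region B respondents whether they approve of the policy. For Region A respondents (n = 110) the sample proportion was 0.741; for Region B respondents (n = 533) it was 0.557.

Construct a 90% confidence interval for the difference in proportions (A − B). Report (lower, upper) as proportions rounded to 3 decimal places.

SE₁ = √(p̂₁(1−p̂₁)/n₁) = √(0.7410·0.2590/110) = 0.04177; SE₂ = √(0.5570·0.4430/533) = 0.02152.
Independent samples: SE of the difference = √(SE₁² + SE₂²) = √(0.0017447329 + 0.0004631104) = 0.04699.
z* for 90% confidence is 1.645, so the margin of error is 1.645 × 0.04699 = 0.07730.
Point estimate p̂₁ − p̂₂ = 0.7410 − 0.5570 = 0.1840.
0.1840 ± 0.07730 → (0.107, 0.261).

(0.107, 0.261)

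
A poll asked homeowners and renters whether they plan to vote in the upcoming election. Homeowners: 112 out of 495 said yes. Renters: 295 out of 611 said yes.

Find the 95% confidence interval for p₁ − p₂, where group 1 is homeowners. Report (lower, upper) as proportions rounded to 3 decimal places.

(-0.311, -0.202)

First, p̂₁ = 112/495 = 0.2263; p̂₂ = 295/611 = 0.4828.
The two standard errors are √(0.2263×0.7737/495) = 0.01881 and √(0.4828×0.5172/611) = 0.02022.
Because the samples are independent, SE_diff = √(0.01881² + 0.02022²) = 0.02762.
Using z* = 1.960 for 95%, ME = 1.960 × 0.02762 = 0.05414.
p̂₁ − p̂₂ = -0.2565; interval -0.2565 ± 0.05414 gives (-0.311, -0.202).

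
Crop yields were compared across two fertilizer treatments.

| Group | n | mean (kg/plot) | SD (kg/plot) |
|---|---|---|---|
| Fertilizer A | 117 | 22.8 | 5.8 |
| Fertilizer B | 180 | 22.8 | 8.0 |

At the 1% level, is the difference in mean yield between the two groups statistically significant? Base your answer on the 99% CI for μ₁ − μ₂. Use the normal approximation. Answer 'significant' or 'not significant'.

Standard errors of each mean: 5.8/√117 = 0.5362 and 8.0/√180 = 0.5963.
SE(x̄₁ − x̄₂) = √(0.5362² + 0.5963²) = 0.8019 for independent samples with unequal variances.
With z* = 2.576, the margin is 2.576 × 0.8019 = 2.0657.
x̄₁ − x̄₂ = 22.8 − 22.8 = 0.0000; the interval is 0.0000 ± 2.0657 = (-2.0657, 2.0657).
The interval (-2.0657, 2.0657) contains 0, so the difference is not significant.

not significant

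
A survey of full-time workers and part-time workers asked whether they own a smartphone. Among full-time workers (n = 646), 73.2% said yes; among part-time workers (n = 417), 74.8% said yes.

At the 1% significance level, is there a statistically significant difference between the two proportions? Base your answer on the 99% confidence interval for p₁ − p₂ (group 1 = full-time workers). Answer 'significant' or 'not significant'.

Each SE is √(p̂(1−p̂)/n): √(0.7320·0.2680/646) = 0.01743 and √(0.7480·0.2520/417) = 0.02126.
SE(p̂₁ − p̂₂) = √(SE₁² + SE₂²) = √(0.0003038049 + 0.0004519876) = 0.02749, since the two samples are independent.
At 99% confidence z* = 2.576; margin = 2.576 × 0.02749 = 0.07081.
The difference is 0.7320 − 0.7480 = -0.0160, so the interval is -0.0160 ± 0.07081 = (-0.08681, 0.05481).
The interval (-0.08681, 0.05481) contains 0, so the difference is not significant.

not significant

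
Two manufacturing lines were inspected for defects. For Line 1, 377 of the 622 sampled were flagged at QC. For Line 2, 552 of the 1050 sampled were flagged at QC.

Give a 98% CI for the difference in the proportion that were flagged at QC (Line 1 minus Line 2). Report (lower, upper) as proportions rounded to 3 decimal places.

(0.022, 0.138)

Sample proportions: 377/622 = 0.6061, 552/1050 = 0.5257.
Each SE is √(p̂(1−p̂)/n): √(0.6061·0.3939/622) = 0.01959 and √(0.5257·0.4743/1050) = 0.01541.
SE(p̂₁ − p̂₂) = √(SE₁² + SE₂²) = √(0.0003837681 + 0.0002374681) = 0.02492, since the two samples are independent.
At 98% confidence z* = 2.326; margin = 2.326 × 0.02492 = 0.05796.
The difference is 0.6061 − 0.5257 = 0.0804, so the interval is 0.0804 ± 0.05796 = (0.022, 0.138).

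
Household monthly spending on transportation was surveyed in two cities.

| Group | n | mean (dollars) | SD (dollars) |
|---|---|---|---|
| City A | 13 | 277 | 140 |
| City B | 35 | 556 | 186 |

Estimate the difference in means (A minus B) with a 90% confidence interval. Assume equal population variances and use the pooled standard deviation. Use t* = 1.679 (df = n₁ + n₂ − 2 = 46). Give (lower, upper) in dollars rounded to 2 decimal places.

s_p = √[((n₁−1)s₁² + (n₂−1)s₂²)/(n₁+n₂−2)] = √[(12·140² + 34·186²)/46] = 175.1685.
SE = 175.1685·√(1/13 + 1/35) = 56.8946.
With t* = 1.679, margin = 1.679 × 56.8946 = 95.5260.
x̄₁ − x̄₂ = 277 − 556 = -279.0000; interval -279.0000 ± 95.5260 = (-374.53, -183.47).

(-374.53, -183.47)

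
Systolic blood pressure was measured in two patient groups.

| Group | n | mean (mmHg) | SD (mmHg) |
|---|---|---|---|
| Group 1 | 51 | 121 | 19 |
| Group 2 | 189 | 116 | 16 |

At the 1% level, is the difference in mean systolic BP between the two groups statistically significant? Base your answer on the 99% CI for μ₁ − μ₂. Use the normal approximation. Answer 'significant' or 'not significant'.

not significant

Standard errors of each mean: 19/√51 = 2.6605 and 16/√189 = 1.1638.
SE(x̄₁ − x̄₂) = √(2.6605² + 1.1638²) = 2.9039 for independent samples with unequal variances.
With z* = 2.576, the margin is 2.576 × 2.9039 = 7.4804.
x̄₁ − x̄₂ = 121 − 116 = 5.0000; the interval is 5.0000 ± 7.4804 = (-2.4804, 12.4804).
The interval (-2.4804, 12.4804) contains 0, so the difference is not significant.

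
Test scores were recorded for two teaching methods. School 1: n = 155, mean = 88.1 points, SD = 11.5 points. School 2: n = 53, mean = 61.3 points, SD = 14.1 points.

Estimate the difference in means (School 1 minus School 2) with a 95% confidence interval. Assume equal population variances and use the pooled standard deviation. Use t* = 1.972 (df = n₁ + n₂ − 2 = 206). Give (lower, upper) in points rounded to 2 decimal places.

s_p = √[((n₁−1)s₁² + (n₂−1)s₂²)/(n₁+n₂−2)] = √[(154·11.5² + 52·14.1²)/206] = 12.2087.
SE = 12.2087·√(1/155 + 1/53) = 1.9427.
With t* = 1.972, margin = 1.972 × 1.9427 = 3.8310.
x̄₁ − x̄₂ = 88.1 − 61.3 = 26.8000; interval 26.8000 ± 3.8310 = (22.97, 30.63).

(22.97, 30.63)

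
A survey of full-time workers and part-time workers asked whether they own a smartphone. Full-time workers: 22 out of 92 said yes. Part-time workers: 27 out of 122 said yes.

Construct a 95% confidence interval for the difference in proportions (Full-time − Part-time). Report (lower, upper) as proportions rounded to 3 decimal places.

p̂₁ = 22/92 = 0.2391 and p̂₂ = 27/122 = 0.2213.
SE₁ = √(p̂₁(1−p̂₁)/n₁) = √(0.2391·0.7609/92) = 0.04447; SE₂ = √(0.2213·0.7787/122) = 0.03758.
Independent samples: SE of the difference = √(SE₁² + SE₂²) = √(0.0019775809 + 0.0014122564) = 0.05822.
z* for 95% confidence is 1.960, so the margin of error is 1.960 × 0.05822 = 0.11411.
Point estimate p̂₁ − p̂₂ = 0.2391 − 0.2213 = 0.0178.
0.0178 ± 0.11411 → (-0.096, 0.132).

(-0.096, 0.132)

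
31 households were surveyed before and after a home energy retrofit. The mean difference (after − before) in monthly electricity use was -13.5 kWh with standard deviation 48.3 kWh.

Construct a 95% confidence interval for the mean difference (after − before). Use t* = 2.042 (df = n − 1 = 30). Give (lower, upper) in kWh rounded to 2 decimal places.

(-31.21, 4.21)

This is a matched-pairs design, so SE = s_d/√n = 48.3/√31 = 8.6749.
Margin = 2.042 × 8.6749 = 17.7141; the interval is -13.5 ± 17.7141 = (-31.21, 4.21).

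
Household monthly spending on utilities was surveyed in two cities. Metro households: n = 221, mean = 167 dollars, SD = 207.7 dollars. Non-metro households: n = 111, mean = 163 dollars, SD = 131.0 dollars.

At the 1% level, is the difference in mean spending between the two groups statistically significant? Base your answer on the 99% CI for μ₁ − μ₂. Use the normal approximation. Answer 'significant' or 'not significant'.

not significant

Standard errors of each mean: 207.7/√221 = 13.9714 and 131.0/√111 = 12.4340.
SE(x̄₁ − x̄₂) = √(13.9714² + 12.4340²) = 18.7031 for independent samples with unequal variances.
With z* = 2.576, the margin is 2.576 × 18.7031 = 48.1792.
x̄₁ − x̄₂ = 167 − 163 = 4.0000; the interval is 4.0000 ± 48.1792 = (-44.1792, 52.1792).
The interval (-44.1792, 52.1792) contains 0, so the difference is not significant.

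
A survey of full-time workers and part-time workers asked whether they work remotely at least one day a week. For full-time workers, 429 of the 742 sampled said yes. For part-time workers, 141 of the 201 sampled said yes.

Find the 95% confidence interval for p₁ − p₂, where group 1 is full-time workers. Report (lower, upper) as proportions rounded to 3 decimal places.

(-0.196, -0.051)

First, p̂₁ = 429/742 = 0.5782; p̂₂ = 141/201 = 0.7015.
The two standard errors are √(0.5782×0.4218/742) = 0.01813 and √(0.7015×0.2985/201) = 0.03228.
Because the samples are independent, SE_diff = √(0.01813² + 0.03228²) = 0.03702.
Using z* = 1.960 for 95%, ME = 1.960 × 0.03702 = 0.07256.
p̂₁ − p̂₂ = -0.1233; interval -0.1233 ± 0.07256 gives (-0.196, -0.051).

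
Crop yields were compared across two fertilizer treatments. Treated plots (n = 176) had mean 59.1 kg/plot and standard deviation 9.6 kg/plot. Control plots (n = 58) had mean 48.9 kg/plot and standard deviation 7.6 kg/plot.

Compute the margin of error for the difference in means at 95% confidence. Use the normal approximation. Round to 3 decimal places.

SE₁ = s₁/√n₁ = 9.6/√176 = 0.7236; SE₂ = 7.6/√58 = 0.9979.
Independent samples, unequal variances: SE_diff = √(SE₁² + SE₂²) = √(0.52359696 + 0.99580441) = 1.2326.
z* = 1.960, so margin of error = 1.960 × 1.2326 = 2.4159.

2.416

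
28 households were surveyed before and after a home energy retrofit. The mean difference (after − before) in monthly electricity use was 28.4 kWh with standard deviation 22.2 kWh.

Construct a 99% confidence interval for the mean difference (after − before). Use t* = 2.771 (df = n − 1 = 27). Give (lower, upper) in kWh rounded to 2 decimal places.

(16.77, 40.03)

Paired design: SE = s_d/√n = 22.2/√28 = 4.1954.
t* = 2.771; margin of error = 2.771 × 4.1954 = 11.6255.
28.4 ± 11.6255 → (16.77, 40.03).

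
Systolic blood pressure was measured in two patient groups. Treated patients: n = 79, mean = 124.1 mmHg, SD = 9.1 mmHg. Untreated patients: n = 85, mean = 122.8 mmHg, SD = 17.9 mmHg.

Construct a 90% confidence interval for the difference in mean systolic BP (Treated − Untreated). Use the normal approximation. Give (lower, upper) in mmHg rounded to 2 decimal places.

(-2.31, 4.91)

Standard errors of each mean: 9.1/√79 = 1.0238 and 17.9/√85 = 1.9415.
SE(x̄₁ − x̄₂) = √(1.0238² + 1.9415²) = 2.1949 for independent samples with unequal variances.
With z* = 1.645, the margin is 1.645 × 2.1949 = 3.6106.
x̄₁ − x̄₂ = 124.1 − 122.8 = 1.3000; the interval is 1.3000 ± 3.6106 = (-2.31, 4.91).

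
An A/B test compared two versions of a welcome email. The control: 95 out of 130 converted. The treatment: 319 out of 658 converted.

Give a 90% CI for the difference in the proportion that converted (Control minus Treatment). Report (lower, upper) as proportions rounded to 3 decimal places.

First, p̂₁ = 95/130 = 0.7308; p̂₂ = 319/658 = 0.4848.
The two standard errors are √(0.7308×0.2692/130) = 0.03890 and √(0.4848×0.5152/658) = 0.01948.
Because the samples are independent, SE_diff = √(0.03890² + 0.01948²) = 0.04350.
Using z* = 1.645 for 90%, ME = 1.645 × 0.04350 = 0.07156.
p̂₁ − p̂₂ = 0.2460; interval 0.2460 ± 0.07156 gives (0.174, 0.318).

(0.174, 0.318)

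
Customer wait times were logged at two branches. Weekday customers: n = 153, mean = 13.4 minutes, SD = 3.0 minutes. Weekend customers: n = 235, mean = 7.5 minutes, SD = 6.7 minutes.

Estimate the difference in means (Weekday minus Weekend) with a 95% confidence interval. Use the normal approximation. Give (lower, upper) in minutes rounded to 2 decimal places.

SE₁ = s₁/√n₁ = 3.0/√153 = 0.2425; SE₂ = 6.7/√235 = 0.4371.
Independent samples, unequal variances: SE_diff = √(SE₁² + SE₂²) = √(0.05880625 + 0.19105641) = 0.4999.
z* = 1.960, so margin of error = 1.960 × 0.4999 = 0.9798.
Difference in means = 13.4 − 7.5 = 5.9000.
5.9000 ± 0.9798 → (4.92, 6.88).

(4.92, 6.88)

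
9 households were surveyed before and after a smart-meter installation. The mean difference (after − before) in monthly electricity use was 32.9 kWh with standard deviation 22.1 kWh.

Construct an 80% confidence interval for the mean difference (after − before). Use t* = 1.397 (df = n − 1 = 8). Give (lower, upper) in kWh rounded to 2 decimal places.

(22.61, 43.19)

This is a matched-pairs design, so SE = s_d/√n = 22.1/√9 = 7.3667.
Margin = 1.397 × 7.3667 = 10.2913; the interval is 32.9 ± 10.2913 = (22.61, 43.19).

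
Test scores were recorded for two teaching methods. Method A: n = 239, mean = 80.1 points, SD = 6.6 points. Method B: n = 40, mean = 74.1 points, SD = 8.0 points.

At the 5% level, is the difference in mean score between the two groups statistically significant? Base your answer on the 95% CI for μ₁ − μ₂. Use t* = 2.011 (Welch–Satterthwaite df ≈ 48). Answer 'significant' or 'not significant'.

Per-group SEs: s₁/√n₁ = 6.6/√239 = 0.4269, s₂/√n₂ = 8.0/√40 = 1.2649.
Unpooled SE of the difference: √(0.18224361 + 1.59997201) = 1.3350.
Margin of error = t* · SE = 2.011 × 1.3350 = 2.6847.
x̄₁ − x̄₂ = 80.1 − 74.1 = 6.0000.
CI: 6.0000 ± 2.6847 = (3.3153, 8.6847).
The interval (3.3153, 8.6847) does not contain 0, so the difference is significant.

significant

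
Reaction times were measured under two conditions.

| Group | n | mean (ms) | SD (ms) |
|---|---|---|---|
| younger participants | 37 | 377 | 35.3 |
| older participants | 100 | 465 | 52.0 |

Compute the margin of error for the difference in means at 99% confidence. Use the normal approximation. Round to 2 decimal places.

20.07

SE₁ = s₁/√n₁ = 35.3/√37 = 5.8033; SE₂ = 52.0/√100 = 5.2000.
Independent samples, unequal variances: SE_diff = √(SE₁² + SE₂²) = √(33.67829089 + 27.04) = 7.7922.
z* = 2.576, so margin of error = 2.576 × 7.7922 = 20.0727.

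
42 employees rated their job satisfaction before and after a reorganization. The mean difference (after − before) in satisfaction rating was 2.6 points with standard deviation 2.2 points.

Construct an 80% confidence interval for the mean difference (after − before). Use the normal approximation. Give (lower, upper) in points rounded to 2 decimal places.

This is a matched-pairs design, so SE = s_d/√n = 2.2/√42 = 0.3395.
Margin = 1.282 × 0.3395 = 0.4352; the interval is 2.6 ± 0.4352 = (2.16, 3.04).

(2.16, 3.04)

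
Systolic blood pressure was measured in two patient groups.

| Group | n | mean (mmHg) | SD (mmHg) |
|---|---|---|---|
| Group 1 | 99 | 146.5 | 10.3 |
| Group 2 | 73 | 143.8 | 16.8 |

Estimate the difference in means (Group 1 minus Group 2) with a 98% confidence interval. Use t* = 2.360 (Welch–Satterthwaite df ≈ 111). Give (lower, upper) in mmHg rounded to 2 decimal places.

SE₁ = s₁/√n₁ = 10.3/√99 = 1.0352; SE₂ = 16.8/√73 = 1.9663.
Independent samples, unequal variances: SE_diff = √(SE₁² + SE₂²) = √(1.07163904 + 3.86633569) = 2.2222.
t* = 2.360, so margin of error = 2.360 × 2.2222 = 5.2444.
Difference in means = 146.5 − 143.8 = 2.7000.
2.7000 ± 5.2444 → (-2.54, 7.94).

(-2.54, 7.94)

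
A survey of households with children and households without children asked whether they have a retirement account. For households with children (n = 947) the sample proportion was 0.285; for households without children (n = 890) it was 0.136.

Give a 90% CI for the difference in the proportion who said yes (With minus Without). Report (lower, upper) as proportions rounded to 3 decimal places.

Each SE is √(p̂(1−p̂)/n): √(0.2850·0.7150/947) = 0.01467 and √(0.1360·0.8640/890) = 0.01149.
SE(p̂₁ − p̂₂) = √(SE₁² + SE₂²) = √(0.0002152089 + 0.0001320201) = 0.01863, since the two samples are independent.
At 90% confidence z* = 1.645; margin = 1.645 × 0.01863 = 0.03065.
The difference is 0.2850 − 0.1360 = 0.1490, so the interval is 0.1490 ± 0.03065 = (0.118, 0.180).

(0.118, 0.180)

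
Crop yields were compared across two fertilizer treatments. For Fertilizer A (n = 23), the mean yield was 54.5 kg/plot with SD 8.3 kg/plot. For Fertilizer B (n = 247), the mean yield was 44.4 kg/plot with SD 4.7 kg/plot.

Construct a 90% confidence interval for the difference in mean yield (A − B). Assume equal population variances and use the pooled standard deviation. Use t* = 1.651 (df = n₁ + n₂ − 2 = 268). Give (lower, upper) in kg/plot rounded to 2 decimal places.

(8.27, 11.93)

s_p = √[((n₁−1)s₁² + (n₂−1)s₂²)/(n₁+n₂−2)] = √[(22·8.3² + 246·4.7²)/268] = 5.0923.
SE = 5.0923·√(1/23 + 1/247) = 1.1102.
With t* = 1.651, margin = 1.651 × 1.1102 = 1.8329.
x̄₁ − x̄₂ = 54.5 − 44.4 = 10.1000; interval 10.1000 ± 1.8329 = (8.27, 11.93).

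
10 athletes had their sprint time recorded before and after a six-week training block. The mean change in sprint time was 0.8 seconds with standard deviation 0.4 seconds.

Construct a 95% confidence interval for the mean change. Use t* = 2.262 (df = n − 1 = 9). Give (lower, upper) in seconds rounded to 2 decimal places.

(0.51, 1.09)

Paired design: SE = s_d/√n = 0.4/√10 = 0.1265.
t* = 2.262; margin of error = 2.262 × 0.1265 = 0.2861.
0.8 ± 0.2861 → (0.51, 1.09).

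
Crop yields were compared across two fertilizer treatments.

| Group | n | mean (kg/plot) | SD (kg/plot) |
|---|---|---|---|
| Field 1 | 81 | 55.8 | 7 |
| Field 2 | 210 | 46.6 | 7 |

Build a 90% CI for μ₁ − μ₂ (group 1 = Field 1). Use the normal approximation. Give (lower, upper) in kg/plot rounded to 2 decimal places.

SE₁ = s₁/√n₁ = 7/√81 = 0.7778; SE₂ = 7/√210 = 0.4830.
Independent samples, unequal variances: SE_diff = √(SE₁² + SE₂²) = √(0.60497284 + 0.233289) = 0.9156.
z* = 1.645, so margin of error = 1.645 × 0.9156 = 1.5062.
Difference in means = 55.8 − 46.6 = 9.2000.
9.2000 ± 1.5062 → (7.69, 10.71).

(7.69, 10.71)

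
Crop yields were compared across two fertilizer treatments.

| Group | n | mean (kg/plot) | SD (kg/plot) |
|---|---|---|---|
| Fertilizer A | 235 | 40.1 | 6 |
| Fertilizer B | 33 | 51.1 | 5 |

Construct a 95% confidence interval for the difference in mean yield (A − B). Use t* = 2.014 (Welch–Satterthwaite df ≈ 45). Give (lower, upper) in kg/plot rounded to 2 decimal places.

SE₁ = s₁/√n₁ = 6/√235 = 0.3914; SE₂ = 5/√33 = 0.8704.
Independent samples, unequal variances: SE_diff = √(SE₁² + SE₂²) = √(0.15319396 + 0.75759616) = 0.9544.
t* = 2.014, so margin of error = 2.014 × 0.9544 = 1.9222.
Difference in means = 40.1 − 51.1 = -11.0000.
-11.0000 ± 1.9222 → (-12.92, -9.08).

(-12.92, -9.08)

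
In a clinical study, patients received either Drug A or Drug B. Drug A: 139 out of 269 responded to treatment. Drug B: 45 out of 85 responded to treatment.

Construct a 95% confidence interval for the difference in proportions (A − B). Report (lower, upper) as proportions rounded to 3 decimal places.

First, p̂₁ = 139/269 = 0.5167; p̂₂ = 45/85 = 0.5294.
The two standard errors are √(0.5167×0.4833/269) = 0.03047 and √(0.5294×0.4706/85) = 0.05414.
Because the samples are independent, SE_diff = √(0.03047² + 0.05414²) = 0.06213.
Using z* = 1.960 for 95%, ME = 1.960 × 0.06213 = 0.12177.
p̂₁ − p̂₂ = -0.0127; interval -0.0127 ± 0.12177 gives (-0.134, 0.109).

(-0.134, 0.109)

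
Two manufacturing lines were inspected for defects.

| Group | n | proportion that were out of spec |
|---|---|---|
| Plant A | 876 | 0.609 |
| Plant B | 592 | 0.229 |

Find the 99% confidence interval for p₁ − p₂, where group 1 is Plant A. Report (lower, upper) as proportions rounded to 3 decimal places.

(0.318, 0.442)

SE₁ = √(p̂₁(1−p̂₁)/n₁) = √(0.6090·0.3910/876) = 0.01649; SE₂ = √(0.2290·0.7710/592) = 0.01727.
Independent samples: SE of the difference = √(SE₁² + SE₂²) = √(0.0002719201 + 0.0002982529) = 0.02388.
z* for 99% confidence is 2.576, so the margin of error is 2.576 × 0.02388 = 0.06151.
Point estimate p̂₁ − p̂₂ = 0.6090 − 0.2290 = 0.3800.
0.3800 ± 0.06151 → (0.318, 0.442).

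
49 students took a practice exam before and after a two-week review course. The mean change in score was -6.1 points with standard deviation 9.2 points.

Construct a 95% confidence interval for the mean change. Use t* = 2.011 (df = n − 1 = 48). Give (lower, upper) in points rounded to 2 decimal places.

(-8.74, -3.46)

Paired design: SE = s_d/√n = 9.2/√49 = 1.3143.
t* = 2.011; margin of error = 2.011 × 1.3143 = 2.6431.
-6.1 ± 2.6431 → (-8.74, -3.46).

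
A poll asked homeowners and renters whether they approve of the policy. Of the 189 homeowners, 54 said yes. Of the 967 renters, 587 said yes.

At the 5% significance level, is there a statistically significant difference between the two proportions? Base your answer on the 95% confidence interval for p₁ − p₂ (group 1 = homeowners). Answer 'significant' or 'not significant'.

significant

First, p̂₁ = 54/189 = 0.2857; p̂₂ = 587/967 = 0.6070.
The two standard errors are √(0.2857×0.7143/189) = 0.03286 and √(0.6070×0.3930/967) = 0.01571.
Because the samples are independent, SE_diff = √(0.03286² + 0.01571²) = 0.03642.
Using z* = 1.960 for 95%, ME = 1.960 × 0.03642 = 0.07138.
p̂₁ − p̂₂ = -0.3213; interval -0.3213 ± 0.07138 gives (-0.39268, -0.24992).
The interval (-0.39268, -0.24992) does not contain 0, so the difference is significant.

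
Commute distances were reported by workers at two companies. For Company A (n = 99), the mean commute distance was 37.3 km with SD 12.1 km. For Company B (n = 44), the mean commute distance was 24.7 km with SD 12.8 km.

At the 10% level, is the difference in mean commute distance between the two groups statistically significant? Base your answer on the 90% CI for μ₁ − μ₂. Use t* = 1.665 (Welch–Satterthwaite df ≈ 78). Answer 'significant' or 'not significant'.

Per-group SEs: s₁/√n₁ = 12.1/√99 = 1.2161, s₂/√n₂ = 12.8/√44 = 1.9297.
Unpooled SE of the difference: √(1.47889921 + 3.72374209) = 2.2809.
Margin of error = t* · SE = 1.665 × 2.2809 = 3.7977.
x̄₁ − x̄₂ = 37.3 − 24.7 = 12.6000.
CI: 12.6000 ± 3.7977 = (8.8023, 16.3977).
The interval (8.8023, 16.3977) does not contain 0, so the difference is significant.

significant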